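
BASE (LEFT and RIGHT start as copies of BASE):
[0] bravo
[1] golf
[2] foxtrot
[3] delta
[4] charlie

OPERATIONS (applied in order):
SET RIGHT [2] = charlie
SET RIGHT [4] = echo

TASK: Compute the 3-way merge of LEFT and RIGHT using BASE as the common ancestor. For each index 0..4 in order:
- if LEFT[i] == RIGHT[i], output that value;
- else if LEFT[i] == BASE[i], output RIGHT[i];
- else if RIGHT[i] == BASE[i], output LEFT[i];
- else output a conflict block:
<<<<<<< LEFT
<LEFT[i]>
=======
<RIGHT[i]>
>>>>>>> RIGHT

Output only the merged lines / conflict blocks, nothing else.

Final LEFT:  [bravo, golf, foxtrot, delta, charlie]
Final RIGHT: [bravo, golf, charlie, delta, echo]
i=0: L=bravo R=bravo -> agree -> bravo
i=1: L=golf R=golf -> agree -> golf
i=2: L=foxtrot=BASE, R=charlie -> take RIGHT -> charlie
i=3: L=delta R=delta -> agree -> delta
i=4: L=charlie=BASE, R=echo -> take RIGHT -> echo

Answer: bravo
golf
charlie
delta
echo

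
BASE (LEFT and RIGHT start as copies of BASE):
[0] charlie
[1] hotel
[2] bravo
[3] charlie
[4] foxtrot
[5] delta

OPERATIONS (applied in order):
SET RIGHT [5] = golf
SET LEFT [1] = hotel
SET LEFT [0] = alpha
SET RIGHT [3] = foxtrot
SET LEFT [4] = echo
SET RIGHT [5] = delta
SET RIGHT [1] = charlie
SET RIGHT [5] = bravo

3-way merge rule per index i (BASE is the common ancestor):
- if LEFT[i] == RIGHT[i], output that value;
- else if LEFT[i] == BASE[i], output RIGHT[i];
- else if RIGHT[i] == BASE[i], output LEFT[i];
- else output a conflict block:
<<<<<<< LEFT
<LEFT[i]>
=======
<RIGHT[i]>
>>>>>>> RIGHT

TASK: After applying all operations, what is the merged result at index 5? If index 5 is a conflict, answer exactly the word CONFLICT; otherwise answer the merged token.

Final LEFT:  [alpha, hotel, bravo, charlie, echo, delta]
Final RIGHT: [charlie, charlie, bravo, foxtrot, foxtrot, bravo]
i=0: L=alpha, R=charlie=BASE -> take LEFT -> alpha
i=1: L=hotel=BASE, R=charlie -> take RIGHT -> charlie
i=2: L=bravo R=bravo -> agree -> bravo
i=3: L=charlie=BASE, R=foxtrot -> take RIGHT -> foxtrot
i=4: L=echo, R=foxtrot=BASE -> take LEFT -> echo
i=5: L=delta=BASE, R=bravo -> take RIGHT -> bravo
Index 5 -> bravo

Answer: bravo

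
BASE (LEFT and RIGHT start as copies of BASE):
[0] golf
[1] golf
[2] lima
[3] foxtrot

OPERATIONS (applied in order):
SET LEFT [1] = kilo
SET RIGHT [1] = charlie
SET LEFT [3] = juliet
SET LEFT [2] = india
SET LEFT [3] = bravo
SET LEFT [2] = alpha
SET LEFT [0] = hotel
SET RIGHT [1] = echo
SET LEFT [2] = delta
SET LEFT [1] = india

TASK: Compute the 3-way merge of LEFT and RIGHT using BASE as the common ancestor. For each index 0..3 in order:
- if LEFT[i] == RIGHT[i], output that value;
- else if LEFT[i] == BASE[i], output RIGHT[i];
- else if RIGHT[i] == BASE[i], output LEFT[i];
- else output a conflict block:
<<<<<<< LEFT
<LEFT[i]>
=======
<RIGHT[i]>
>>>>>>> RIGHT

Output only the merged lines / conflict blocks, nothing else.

Answer: hotel
<<<<<<< LEFT
india
=======
echo
>>>>>>> RIGHT
delta
bravo

Derivation:
Final LEFT:  [hotel, india, delta, bravo]
Final RIGHT: [golf, echo, lima, foxtrot]
i=0: L=hotel, R=golf=BASE -> take LEFT -> hotel
i=1: BASE=golf L=india R=echo all differ -> CONFLICT
i=2: L=delta, R=lima=BASE -> take LEFT -> delta
i=3: L=bravo, R=foxtrot=BASE -> take LEFT -> bravo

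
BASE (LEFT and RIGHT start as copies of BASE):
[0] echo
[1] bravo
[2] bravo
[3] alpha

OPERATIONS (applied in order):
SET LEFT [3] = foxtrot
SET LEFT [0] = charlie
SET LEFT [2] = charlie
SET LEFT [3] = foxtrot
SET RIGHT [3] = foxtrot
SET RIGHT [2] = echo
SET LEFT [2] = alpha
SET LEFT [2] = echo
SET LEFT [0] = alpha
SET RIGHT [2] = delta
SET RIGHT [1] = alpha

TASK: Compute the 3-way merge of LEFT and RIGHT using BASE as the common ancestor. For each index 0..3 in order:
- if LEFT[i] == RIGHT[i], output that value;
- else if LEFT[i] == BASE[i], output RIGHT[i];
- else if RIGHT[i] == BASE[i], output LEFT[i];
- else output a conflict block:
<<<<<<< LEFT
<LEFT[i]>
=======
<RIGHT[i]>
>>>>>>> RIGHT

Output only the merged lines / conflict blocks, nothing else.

Answer: alpha
alpha
<<<<<<< LEFT
echo
=======
delta
>>>>>>> RIGHT
foxtrot

Derivation:
Final LEFT:  [alpha, bravo, echo, foxtrot]
Final RIGHT: [echo, alpha, delta, foxtrot]
i=0: L=alpha, R=echo=BASE -> take LEFT -> alpha
i=1: L=bravo=BASE, R=alpha -> take RIGHT -> alpha
i=2: BASE=bravo L=echo R=delta all differ -> CONFLICT
i=3: L=foxtrot R=foxtrot -> agree -> foxtrot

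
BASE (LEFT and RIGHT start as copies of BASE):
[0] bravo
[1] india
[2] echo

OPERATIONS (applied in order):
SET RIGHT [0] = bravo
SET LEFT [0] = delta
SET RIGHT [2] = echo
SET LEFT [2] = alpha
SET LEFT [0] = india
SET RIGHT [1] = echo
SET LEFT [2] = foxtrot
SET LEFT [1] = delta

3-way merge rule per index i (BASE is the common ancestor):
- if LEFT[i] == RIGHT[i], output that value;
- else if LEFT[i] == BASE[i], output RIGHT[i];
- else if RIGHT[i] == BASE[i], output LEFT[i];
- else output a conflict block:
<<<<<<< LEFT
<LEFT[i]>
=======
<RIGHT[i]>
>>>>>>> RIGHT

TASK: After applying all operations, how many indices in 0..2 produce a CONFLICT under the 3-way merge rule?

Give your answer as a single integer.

Answer: 1

Derivation:
Final LEFT:  [india, delta, foxtrot]
Final RIGHT: [bravo, echo, echo]
i=0: L=india, R=bravo=BASE -> take LEFT -> india
i=1: BASE=india L=delta R=echo all differ -> CONFLICT
i=2: L=foxtrot, R=echo=BASE -> take LEFT -> foxtrot
Conflict count: 1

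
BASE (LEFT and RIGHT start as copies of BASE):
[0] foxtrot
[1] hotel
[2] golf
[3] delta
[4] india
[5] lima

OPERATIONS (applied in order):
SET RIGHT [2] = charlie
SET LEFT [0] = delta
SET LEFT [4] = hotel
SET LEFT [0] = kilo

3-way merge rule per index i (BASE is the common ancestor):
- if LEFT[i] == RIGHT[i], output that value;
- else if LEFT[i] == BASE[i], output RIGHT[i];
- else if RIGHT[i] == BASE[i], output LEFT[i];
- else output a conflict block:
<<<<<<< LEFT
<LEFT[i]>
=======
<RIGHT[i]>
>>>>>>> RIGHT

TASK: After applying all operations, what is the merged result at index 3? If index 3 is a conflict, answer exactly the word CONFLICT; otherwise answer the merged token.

Final LEFT:  [kilo, hotel, golf, delta, hotel, lima]
Final RIGHT: [foxtrot, hotel, charlie, delta, india, lima]
i=0: L=kilo, R=foxtrot=BASE -> take LEFT -> kilo
i=1: L=hotel R=hotel -> agree -> hotel
i=2: L=golf=BASE, R=charlie -> take RIGHT -> charlie
i=3: L=delta R=delta -> agree -> delta
i=4: L=hotel, R=india=BASE -> take LEFT -> hotel
i=5: L=lima R=lima -> agree -> lima
Index 3 -> delta

Answer: delta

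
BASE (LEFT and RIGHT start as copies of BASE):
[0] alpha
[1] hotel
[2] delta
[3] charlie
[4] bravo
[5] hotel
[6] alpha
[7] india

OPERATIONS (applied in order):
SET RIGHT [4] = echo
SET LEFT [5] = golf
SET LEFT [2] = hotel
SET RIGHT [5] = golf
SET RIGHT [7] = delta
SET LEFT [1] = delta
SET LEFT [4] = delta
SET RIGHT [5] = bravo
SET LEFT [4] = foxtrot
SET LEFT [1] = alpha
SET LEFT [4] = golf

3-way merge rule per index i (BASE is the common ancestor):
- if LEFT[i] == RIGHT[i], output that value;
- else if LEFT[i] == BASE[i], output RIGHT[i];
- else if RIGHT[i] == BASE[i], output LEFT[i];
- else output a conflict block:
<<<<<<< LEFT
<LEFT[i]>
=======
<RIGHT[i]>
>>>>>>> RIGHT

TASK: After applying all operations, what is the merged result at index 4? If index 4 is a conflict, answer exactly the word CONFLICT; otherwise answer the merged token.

Answer: CONFLICT

Derivation:
Final LEFT:  [alpha, alpha, hotel, charlie, golf, golf, alpha, india]
Final RIGHT: [alpha, hotel, delta, charlie, echo, bravo, alpha, delta]
i=0: L=alpha R=alpha -> agree -> alpha
i=1: L=alpha, R=hotel=BASE -> take LEFT -> alpha
i=2: L=hotel, R=delta=BASE -> take LEFT -> hotel
i=3: L=charlie R=charlie -> agree -> charlie
i=4: BASE=bravo L=golf R=echo all differ -> CONFLICT
i=5: BASE=hotel L=golf R=bravo all differ -> CONFLICT
i=6: L=alpha R=alpha -> agree -> alpha
i=7: L=india=BASE, R=delta -> take RIGHT -> delta
Index 4 -> CONFLICT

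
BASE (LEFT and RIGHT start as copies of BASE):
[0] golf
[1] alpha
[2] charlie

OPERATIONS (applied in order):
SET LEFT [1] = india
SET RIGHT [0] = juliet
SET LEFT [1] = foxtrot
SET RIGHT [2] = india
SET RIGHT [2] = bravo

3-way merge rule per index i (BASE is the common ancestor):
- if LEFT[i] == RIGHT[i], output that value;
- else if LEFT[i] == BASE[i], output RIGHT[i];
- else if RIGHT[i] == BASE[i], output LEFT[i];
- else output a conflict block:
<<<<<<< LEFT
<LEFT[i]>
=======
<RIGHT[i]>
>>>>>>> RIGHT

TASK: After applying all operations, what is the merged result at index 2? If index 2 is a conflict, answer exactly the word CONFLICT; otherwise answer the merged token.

Final LEFT:  [golf, foxtrot, charlie]
Final RIGHT: [juliet, alpha, bravo]
i=0: L=golf=BASE, R=juliet -> take RIGHT -> juliet
i=1: L=foxtrot, R=alpha=BASE -> take LEFT -> foxtrot
i=2: L=charlie=BASE, R=bravo -> take RIGHT -> bravo
Index 2 -> bravo

Answer: bravo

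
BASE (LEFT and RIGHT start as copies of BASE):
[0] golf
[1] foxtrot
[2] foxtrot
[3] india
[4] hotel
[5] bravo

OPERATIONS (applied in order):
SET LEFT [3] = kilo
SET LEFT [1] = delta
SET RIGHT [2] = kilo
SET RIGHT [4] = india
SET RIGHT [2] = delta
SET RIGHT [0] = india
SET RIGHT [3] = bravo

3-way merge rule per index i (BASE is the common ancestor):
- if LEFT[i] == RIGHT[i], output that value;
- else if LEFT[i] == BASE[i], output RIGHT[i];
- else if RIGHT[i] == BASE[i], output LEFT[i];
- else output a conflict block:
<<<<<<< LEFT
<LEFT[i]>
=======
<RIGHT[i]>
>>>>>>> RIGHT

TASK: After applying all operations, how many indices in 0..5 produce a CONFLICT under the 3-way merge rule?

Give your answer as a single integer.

Answer: 1

Derivation:
Final LEFT:  [golf, delta, foxtrot, kilo, hotel, bravo]
Final RIGHT: [india, foxtrot, delta, bravo, india, bravo]
i=0: L=golf=BASE, R=india -> take RIGHT -> india
i=1: L=delta, R=foxtrot=BASE -> take LEFT -> delta
i=2: L=foxtrot=BASE, R=delta -> take RIGHT -> delta
i=3: BASE=india L=kilo R=bravo all differ -> CONFLICT
i=4: L=hotel=BASE, R=india -> take RIGHT -> india
i=5: L=bravo R=bravo -> agree -> bravo
Conflict count: 1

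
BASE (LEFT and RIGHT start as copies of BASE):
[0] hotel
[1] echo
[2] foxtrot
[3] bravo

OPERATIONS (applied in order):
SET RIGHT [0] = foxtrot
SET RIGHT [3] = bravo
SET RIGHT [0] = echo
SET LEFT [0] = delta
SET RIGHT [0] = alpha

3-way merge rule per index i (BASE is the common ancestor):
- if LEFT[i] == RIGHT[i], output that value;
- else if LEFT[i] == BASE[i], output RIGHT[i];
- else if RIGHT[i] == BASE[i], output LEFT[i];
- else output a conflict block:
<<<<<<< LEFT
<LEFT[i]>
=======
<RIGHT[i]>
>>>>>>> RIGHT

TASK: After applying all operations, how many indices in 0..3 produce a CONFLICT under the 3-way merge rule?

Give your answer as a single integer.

Final LEFT:  [delta, echo, foxtrot, bravo]
Final RIGHT: [alpha, echo, foxtrot, bravo]
i=0: BASE=hotel L=delta R=alpha all differ -> CONFLICT
i=1: L=echo R=echo -> agree -> echo
i=2: L=foxtrot R=foxtrot -> agree -> foxtrot
i=3: L=bravo R=bravo -> agree -> bravo
Conflict count: 1

Answer: 1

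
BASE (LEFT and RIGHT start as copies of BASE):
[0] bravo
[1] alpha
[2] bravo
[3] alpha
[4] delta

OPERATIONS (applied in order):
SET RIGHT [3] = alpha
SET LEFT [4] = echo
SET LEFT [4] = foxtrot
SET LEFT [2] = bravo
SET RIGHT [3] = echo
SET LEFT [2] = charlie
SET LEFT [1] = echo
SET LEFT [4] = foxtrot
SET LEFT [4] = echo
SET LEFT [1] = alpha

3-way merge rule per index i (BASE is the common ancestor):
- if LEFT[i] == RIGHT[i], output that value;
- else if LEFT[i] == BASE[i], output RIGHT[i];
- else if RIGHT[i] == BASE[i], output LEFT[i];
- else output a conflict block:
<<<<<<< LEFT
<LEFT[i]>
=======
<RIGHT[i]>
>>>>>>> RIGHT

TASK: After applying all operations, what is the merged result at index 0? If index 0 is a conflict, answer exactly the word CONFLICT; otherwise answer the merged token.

Final LEFT:  [bravo, alpha, charlie, alpha, echo]
Final RIGHT: [bravo, alpha, bravo, echo, delta]
i=0: L=bravo R=bravo -> agree -> bravo
i=1: L=alpha R=alpha -> agree -> alpha
i=2: L=charlie, R=bravo=BASE -> take LEFT -> charlie
i=3: L=alpha=BASE, R=echo -> take RIGHT -> echo
i=4: L=echo, R=delta=BASE -> take LEFT -> echo
Index 0 -> bravo

Answer: bravo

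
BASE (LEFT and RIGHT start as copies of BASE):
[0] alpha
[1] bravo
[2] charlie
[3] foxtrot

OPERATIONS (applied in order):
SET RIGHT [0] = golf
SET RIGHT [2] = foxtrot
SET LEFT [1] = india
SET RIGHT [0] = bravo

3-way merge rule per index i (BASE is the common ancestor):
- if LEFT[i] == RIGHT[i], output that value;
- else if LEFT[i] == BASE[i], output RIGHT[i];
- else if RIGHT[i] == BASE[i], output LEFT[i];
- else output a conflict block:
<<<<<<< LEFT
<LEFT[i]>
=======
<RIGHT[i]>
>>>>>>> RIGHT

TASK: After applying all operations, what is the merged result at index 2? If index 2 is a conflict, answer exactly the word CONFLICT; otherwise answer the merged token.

Final LEFT:  [alpha, india, charlie, foxtrot]
Final RIGHT: [bravo, bravo, foxtrot, foxtrot]
i=0: L=alpha=BASE, R=bravo -> take RIGHT -> bravo
i=1: L=india, R=bravo=BASE -> take LEFT -> india
i=2: L=charlie=BASE, R=foxtrot -> take RIGHT -> foxtrot
i=3: L=foxtrot R=foxtrot -> agree -> foxtrot
Index 2 -> foxtrot

Answer: foxtrot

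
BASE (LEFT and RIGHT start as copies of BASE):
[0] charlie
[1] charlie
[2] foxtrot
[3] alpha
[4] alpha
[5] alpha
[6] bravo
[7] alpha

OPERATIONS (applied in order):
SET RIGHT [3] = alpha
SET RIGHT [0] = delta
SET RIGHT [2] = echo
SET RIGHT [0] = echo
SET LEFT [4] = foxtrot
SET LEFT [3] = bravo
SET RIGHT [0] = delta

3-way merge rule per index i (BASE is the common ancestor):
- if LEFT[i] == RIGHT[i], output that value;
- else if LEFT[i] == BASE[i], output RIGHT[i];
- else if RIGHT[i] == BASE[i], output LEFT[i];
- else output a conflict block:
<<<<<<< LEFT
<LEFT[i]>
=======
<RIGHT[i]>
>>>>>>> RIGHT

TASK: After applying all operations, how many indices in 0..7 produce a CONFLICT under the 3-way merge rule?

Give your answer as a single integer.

Answer: 0

Derivation:
Final LEFT:  [charlie, charlie, foxtrot, bravo, foxtrot, alpha, bravo, alpha]
Final RIGHT: [delta, charlie, echo, alpha, alpha, alpha, bravo, alpha]
i=0: L=charlie=BASE, R=delta -> take RIGHT -> delta
i=1: L=charlie R=charlie -> agree -> charlie
i=2: L=foxtrot=BASE, R=echo -> take RIGHT -> echo
i=3: L=bravo, R=alpha=BASE -> take LEFT -> bravo
i=4: L=foxtrot, R=alpha=BASE -> take LEFT -> foxtrot
i=5: L=alpha R=alpha -> agree -> alpha
i=6: L=bravo R=bravo -> agree -> bravo
i=7: L=alpha R=alpha -> agree -> alpha
Conflict count: 0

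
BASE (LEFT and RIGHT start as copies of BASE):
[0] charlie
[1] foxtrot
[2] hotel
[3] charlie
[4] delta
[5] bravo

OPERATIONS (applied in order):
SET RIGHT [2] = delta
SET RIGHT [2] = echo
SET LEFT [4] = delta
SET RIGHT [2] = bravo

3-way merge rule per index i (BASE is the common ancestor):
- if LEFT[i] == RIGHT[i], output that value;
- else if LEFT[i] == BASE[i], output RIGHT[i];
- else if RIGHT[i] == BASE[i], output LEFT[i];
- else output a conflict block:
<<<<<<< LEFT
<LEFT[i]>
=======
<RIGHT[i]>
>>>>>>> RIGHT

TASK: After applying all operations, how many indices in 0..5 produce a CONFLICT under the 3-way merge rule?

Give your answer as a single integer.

Final LEFT:  [charlie, foxtrot, hotel, charlie, delta, bravo]
Final RIGHT: [charlie, foxtrot, bravo, charlie, delta, bravo]
i=0: L=charlie R=charlie -> agree -> charlie
i=1: L=foxtrot R=foxtrot -> agree -> foxtrot
i=2: L=hotel=BASE, R=bravo -> take RIGHT -> bravo
i=3: L=charlie R=charlie -> agree -> charlie
i=4: L=delta R=delta -> agree -> delta
i=5: L=bravo R=bravo -> agree -> bravo
Conflict count: 0

Answer: 0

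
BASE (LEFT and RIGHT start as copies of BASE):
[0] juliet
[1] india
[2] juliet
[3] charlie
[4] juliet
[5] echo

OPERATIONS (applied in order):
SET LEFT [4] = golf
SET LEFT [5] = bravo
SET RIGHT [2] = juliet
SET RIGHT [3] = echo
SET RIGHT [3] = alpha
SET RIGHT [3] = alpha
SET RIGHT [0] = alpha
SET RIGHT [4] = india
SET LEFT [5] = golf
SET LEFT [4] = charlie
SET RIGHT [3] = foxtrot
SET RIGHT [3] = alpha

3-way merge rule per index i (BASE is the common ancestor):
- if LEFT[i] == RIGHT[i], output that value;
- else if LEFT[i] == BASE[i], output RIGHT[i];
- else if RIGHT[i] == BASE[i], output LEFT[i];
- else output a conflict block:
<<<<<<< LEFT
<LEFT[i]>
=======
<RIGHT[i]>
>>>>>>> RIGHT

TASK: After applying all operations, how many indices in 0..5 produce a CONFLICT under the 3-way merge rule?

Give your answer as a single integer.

Answer: 1

Derivation:
Final LEFT:  [juliet, india, juliet, charlie, charlie, golf]
Final RIGHT: [alpha, india, juliet, alpha, india, echo]
i=0: L=juliet=BASE, R=alpha -> take RIGHT -> alpha
i=1: L=india R=india -> agree -> india
i=2: L=juliet R=juliet -> agree -> juliet
i=3: L=charlie=BASE, R=alpha -> take RIGHT -> alpha
i=4: BASE=juliet L=charlie R=india all differ -> CONFLICT
i=5: L=golf, R=echo=BASE -> take LEFT -> golf
Conflict count: 1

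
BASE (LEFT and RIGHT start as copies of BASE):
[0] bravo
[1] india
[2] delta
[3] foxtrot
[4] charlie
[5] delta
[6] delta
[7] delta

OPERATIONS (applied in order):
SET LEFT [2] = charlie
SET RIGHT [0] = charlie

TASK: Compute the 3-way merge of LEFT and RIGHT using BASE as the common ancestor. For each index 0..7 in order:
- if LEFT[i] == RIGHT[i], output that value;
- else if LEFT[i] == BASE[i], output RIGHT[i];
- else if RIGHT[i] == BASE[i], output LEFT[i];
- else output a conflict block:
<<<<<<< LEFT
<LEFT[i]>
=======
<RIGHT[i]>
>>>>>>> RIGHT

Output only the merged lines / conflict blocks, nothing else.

Final LEFT:  [bravo, india, charlie, foxtrot, charlie, delta, delta, delta]
Final RIGHT: [charlie, india, delta, foxtrot, charlie, delta, delta, delta]
i=0: L=bravo=BASE, R=charlie -> take RIGHT -> charlie
i=1: L=india R=india -> agree -> india
i=2: L=charlie, R=delta=BASE -> take LEFT -> charlie
i=3: L=foxtrot R=foxtrot -> agree -> foxtrot
i=4: L=charlie R=charlie -> agree -> charlie
i=5: L=delta R=delta -> agree -> delta
i=6: L=delta R=delta -> agree -> delta
i=7: L=delta R=delta -> agree -> delta

Answer: charlie
india
charlie
foxtrot
charlie
delta
delta
delta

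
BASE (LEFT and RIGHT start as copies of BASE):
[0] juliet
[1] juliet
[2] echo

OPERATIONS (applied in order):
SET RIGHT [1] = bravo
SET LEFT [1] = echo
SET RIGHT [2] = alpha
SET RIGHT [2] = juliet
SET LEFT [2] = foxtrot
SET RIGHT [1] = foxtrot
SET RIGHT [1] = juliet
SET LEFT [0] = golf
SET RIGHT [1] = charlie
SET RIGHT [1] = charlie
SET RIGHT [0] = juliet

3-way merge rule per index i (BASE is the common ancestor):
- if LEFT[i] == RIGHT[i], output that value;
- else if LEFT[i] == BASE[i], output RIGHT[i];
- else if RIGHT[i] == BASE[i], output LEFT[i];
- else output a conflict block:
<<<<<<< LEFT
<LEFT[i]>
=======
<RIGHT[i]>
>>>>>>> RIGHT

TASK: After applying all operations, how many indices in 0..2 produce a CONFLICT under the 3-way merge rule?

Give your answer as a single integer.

Answer: 2

Derivation:
Final LEFT:  [golf, echo, foxtrot]
Final RIGHT: [juliet, charlie, juliet]
i=0: L=golf, R=juliet=BASE -> take LEFT -> golf
i=1: BASE=juliet L=echo R=charlie all differ -> CONFLICT
i=2: BASE=echo L=foxtrot R=juliet all differ -> CONFLICT
Conflict count: 2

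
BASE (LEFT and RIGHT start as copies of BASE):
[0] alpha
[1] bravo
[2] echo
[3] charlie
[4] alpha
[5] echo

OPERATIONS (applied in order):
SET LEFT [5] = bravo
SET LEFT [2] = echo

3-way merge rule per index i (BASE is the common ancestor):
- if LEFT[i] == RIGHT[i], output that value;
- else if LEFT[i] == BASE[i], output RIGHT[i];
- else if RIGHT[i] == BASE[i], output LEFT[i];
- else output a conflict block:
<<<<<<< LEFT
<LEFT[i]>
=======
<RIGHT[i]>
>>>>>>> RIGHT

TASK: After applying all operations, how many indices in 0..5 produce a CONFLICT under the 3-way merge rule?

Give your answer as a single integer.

Answer: 0

Derivation:
Final LEFT:  [alpha, bravo, echo, charlie, alpha, bravo]
Final RIGHT: [alpha, bravo, echo, charlie, alpha, echo]
i=0: L=alpha R=alpha -> agree -> alpha
i=1: L=bravo R=bravo -> agree -> bravo
i=2: L=echo R=echo -> agree -> echo
i=3: L=charlie R=charlie -> agree -> charlie
i=4: L=alpha R=alpha -> agree -> alpha
i=5: L=bravo, R=echo=BASE -> take LEFT -> bravo
Conflict count: 0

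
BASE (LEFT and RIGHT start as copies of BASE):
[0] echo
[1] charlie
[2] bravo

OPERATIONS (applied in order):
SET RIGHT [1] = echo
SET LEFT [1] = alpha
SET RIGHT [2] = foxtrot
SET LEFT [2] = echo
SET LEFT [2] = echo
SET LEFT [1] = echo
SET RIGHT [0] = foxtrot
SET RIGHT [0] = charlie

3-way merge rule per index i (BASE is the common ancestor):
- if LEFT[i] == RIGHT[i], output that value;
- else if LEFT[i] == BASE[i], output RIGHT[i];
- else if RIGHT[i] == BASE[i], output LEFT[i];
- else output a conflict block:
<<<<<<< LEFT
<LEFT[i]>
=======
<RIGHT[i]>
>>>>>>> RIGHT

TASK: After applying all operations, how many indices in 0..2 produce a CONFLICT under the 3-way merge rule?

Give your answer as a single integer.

Final LEFT:  [echo, echo, echo]
Final RIGHT: [charlie, echo, foxtrot]
i=0: L=echo=BASE, R=charlie -> take RIGHT -> charlie
i=1: L=echo R=echo -> agree -> echo
i=2: BASE=bravo L=echo R=foxtrot all differ -> CONFLICT
Conflict count: 1

Answer: 1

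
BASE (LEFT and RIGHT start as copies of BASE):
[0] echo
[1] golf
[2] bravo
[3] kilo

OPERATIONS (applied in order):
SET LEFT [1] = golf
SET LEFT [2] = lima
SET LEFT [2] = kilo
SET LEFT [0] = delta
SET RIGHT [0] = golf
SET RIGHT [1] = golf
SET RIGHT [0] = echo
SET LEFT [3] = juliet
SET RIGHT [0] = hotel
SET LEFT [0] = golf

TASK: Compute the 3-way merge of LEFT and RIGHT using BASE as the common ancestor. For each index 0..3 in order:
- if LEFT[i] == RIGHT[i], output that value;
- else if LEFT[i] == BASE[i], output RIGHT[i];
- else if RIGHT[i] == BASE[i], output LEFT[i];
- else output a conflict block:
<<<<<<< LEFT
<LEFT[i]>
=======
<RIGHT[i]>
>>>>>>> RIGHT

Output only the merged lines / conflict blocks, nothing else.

Answer: <<<<<<< LEFT
golf
=======
hotel
>>>>>>> RIGHT
golf
kilo
juliet

Derivation:
Final LEFT:  [golf, golf, kilo, juliet]
Final RIGHT: [hotel, golf, bravo, kilo]
i=0: BASE=echo L=golf R=hotel all differ -> CONFLICT
i=1: L=golf R=golf -> agree -> golf
i=2: L=kilo, R=bravo=BASE -> take LEFT -> kilo
i=3: L=juliet, R=kilo=BASE -> take LEFT -> juliet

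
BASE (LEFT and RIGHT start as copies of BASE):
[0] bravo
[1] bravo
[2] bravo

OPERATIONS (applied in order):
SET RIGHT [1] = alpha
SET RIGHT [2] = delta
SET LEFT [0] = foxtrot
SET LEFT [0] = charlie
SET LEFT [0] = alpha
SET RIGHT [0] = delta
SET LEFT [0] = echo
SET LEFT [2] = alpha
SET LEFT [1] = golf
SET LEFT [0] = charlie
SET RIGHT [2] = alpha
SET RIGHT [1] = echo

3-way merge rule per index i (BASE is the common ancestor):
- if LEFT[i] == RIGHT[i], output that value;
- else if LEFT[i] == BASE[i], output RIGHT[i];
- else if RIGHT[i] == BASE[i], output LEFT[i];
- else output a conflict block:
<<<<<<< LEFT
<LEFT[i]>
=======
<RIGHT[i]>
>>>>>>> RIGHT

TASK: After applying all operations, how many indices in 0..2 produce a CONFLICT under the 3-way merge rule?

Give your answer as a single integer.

Final LEFT:  [charlie, golf, alpha]
Final RIGHT: [delta, echo, alpha]
i=0: BASE=bravo L=charlie R=delta all differ -> CONFLICT
i=1: BASE=bravo L=golf R=echo all differ -> CONFLICT
i=2: L=alpha R=alpha -> agree -> alpha
Conflict count: 2

Answer: 2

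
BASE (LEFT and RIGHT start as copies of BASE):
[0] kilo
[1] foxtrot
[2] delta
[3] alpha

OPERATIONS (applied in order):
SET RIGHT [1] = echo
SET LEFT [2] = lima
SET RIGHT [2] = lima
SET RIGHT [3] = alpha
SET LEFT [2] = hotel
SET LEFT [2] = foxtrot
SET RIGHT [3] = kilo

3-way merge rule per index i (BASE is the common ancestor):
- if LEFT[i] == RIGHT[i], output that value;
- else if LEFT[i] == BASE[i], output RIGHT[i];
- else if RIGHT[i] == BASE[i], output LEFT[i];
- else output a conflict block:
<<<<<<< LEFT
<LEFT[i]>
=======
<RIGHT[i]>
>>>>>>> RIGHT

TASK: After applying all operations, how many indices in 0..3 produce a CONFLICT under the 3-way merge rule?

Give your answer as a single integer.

Answer: 1

Derivation:
Final LEFT:  [kilo, foxtrot, foxtrot, alpha]
Final RIGHT: [kilo, echo, lima, kilo]
i=0: L=kilo R=kilo -> agree -> kilo
i=1: L=foxtrot=BASE, R=echo -> take RIGHT -> echo
i=2: BASE=delta L=foxtrot R=lima all differ -> CONFLICT
i=3: L=alpha=BASE, R=kilo -> take RIGHT -> kilo
Conflict count: 1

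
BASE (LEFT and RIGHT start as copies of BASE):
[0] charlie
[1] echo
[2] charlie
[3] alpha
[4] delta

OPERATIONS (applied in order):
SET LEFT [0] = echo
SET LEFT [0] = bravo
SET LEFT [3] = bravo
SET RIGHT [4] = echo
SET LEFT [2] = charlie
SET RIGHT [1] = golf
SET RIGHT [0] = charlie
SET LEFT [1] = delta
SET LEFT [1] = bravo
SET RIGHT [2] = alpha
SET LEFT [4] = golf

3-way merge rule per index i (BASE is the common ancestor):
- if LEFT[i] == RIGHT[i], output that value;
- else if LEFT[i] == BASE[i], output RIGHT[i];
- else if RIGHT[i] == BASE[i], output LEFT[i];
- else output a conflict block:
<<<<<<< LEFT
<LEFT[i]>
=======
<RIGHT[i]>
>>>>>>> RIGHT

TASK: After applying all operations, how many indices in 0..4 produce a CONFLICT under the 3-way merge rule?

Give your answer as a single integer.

Final LEFT:  [bravo, bravo, charlie, bravo, golf]
Final RIGHT: [charlie, golf, alpha, alpha, echo]
i=0: L=bravo, R=charlie=BASE -> take LEFT -> bravo
i=1: BASE=echo L=bravo R=golf all differ -> CONFLICT
i=2: L=charlie=BASE, R=alpha -> take RIGHT -> alpha
i=3: L=bravo, R=alpha=BASE -> take LEFT -> bravo
i=4: BASE=delta L=golf R=echo all differ -> CONFLICT
Conflict count: 2

Answer: 2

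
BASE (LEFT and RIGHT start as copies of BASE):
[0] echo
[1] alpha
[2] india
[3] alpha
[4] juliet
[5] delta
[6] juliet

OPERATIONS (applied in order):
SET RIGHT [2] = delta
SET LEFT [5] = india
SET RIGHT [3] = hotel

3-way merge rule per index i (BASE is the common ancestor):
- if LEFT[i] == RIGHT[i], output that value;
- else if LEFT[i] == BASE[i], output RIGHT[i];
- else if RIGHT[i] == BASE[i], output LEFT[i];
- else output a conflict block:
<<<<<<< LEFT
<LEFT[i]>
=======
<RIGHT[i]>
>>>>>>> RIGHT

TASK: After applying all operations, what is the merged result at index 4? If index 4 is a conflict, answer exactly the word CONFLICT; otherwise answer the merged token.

Answer: juliet

Derivation:
Final LEFT:  [echo, alpha, india, alpha, juliet, india, juliet]
Final RIGHT: [echo, alpha, delta, hotel, juliet, delta, juliet]
i=0: L=echo R=echo -> agree -> echo
i=1: L=alpha R=alpha -> agree -> alpha
i=2: L=india=BASE, R=delta -> take RIGHT -> delta
i=3: L=alpha=BASE, R=hotel -> take RIGHT -> hotel
i=4: L=juliet R=juliet -> agree -> juliet
i=5: L=india, R=delta=BASE -> take LEFT -> india
i=6: L=juliet R=juliet -> agree -> juliet
Index 4 -> juliet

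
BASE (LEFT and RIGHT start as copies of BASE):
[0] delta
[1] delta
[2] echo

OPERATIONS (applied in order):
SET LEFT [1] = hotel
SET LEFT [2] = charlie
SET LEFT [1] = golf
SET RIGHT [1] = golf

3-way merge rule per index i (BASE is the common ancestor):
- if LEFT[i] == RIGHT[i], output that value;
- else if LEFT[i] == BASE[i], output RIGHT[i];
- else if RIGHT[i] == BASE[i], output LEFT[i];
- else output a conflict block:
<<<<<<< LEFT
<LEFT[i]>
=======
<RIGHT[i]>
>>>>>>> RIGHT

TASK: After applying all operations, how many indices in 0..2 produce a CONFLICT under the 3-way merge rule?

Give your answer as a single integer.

Final LEFT:  [delta, golf, charlie]
Final RIGHT: [delta, golf, echo]
i=0: L=delta R=delta -> agree -> delta
i=1: L=golf R=golf -> agree -> golf
i=2: L=charlie, R=echo=BASE -> take LEFT -> charlie
Conflict count: 0

Answer: 0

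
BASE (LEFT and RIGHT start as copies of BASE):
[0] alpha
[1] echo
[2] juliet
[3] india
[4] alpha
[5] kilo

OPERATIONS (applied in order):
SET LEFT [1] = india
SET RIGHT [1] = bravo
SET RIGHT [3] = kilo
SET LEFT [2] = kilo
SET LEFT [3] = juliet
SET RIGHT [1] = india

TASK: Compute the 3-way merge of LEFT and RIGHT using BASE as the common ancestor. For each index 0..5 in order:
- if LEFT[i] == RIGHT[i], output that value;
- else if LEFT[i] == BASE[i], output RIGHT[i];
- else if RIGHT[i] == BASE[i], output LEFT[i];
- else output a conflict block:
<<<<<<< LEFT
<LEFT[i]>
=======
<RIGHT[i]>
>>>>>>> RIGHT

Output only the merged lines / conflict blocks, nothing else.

Final LEFT:  [alpha, india, kilo, juliet, alpha, kilo]
Final RIGHT: [alpha, india, juliet, kilo, alpha, kilo]
i=0: L=alpha R=alpha -> agree -> alpha
i=1: L=india R=india -> agree -> india
i=2: L=kilo, R=juliet=BASE -> take LEFT -> kilo
i=3: BASE=india L=juliet R=kilo all differ -> CONFLICT
i=4: L=alpha R=alpha -> agree -> alpha
i=5: L=kilo R=kilo -> agree -> kilo

Answer: alpha
india
kilo
<<<<<<< LEFT
juliet
=======
kilo
>>>>>>> RIGHT
alpha
kilo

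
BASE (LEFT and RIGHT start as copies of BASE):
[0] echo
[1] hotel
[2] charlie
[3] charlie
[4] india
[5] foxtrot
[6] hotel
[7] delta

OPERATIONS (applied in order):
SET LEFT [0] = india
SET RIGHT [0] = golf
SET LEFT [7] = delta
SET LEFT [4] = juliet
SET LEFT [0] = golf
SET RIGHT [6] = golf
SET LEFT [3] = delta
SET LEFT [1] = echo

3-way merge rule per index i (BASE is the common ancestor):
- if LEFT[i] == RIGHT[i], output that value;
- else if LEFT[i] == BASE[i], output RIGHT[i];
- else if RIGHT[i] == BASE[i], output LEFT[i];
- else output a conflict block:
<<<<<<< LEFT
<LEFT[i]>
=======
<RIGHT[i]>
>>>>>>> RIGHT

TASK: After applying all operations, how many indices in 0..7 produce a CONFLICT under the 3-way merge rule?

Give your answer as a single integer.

Final LEFT:  [golf, echo, charlie, delta, juliet, foxtrot, hotel, delta]
Final RIGHT: [golf, hotel, charlie, charlie, india, foxtrot, golf, delta]
i=0: L=golf R=golf -> agree -> golf
i=1: L=echo, R=hotel=BASE -> take LEFT -> echo
i=2: L=charlie R=charlie -> agree -> charlie
i=3: L=delta, R=charlie=BASE -> take LEFT -> delta
i=4: L=juliet, R=india=BASE -> take LEFT -> juliet
i=5: L=foxtrot R=foxtrot -> agree -> foxtrot
i=6: L=hotel=BASE, R=golf -> take RIGHT -> golf
i=7: L=delta R=delta -> agree -> delta
Conflict count: 0

Answer: 0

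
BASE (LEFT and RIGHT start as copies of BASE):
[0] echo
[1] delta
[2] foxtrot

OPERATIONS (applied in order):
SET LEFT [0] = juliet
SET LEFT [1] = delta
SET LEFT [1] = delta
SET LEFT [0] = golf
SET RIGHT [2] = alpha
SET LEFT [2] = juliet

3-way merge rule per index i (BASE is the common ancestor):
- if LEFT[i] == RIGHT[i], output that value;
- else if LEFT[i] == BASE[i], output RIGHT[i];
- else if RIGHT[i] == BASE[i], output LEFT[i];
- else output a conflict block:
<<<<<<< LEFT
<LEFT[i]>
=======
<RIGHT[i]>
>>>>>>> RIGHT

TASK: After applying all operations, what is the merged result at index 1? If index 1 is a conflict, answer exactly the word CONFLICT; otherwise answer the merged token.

Answer: delta

Derivation:
Final LEFT:  [golf, delta, juliet]
Final RIGHT: [echo, delta, alpha]
i=0: L=golf, R=echo=BASE -> take LEFT -> golf
i=1: L=delta R=delta -> agree -> delta
i=2: BASE=foxtrot L=juliet R=alpha all differ -> CONFLICT
Index 1 -> delta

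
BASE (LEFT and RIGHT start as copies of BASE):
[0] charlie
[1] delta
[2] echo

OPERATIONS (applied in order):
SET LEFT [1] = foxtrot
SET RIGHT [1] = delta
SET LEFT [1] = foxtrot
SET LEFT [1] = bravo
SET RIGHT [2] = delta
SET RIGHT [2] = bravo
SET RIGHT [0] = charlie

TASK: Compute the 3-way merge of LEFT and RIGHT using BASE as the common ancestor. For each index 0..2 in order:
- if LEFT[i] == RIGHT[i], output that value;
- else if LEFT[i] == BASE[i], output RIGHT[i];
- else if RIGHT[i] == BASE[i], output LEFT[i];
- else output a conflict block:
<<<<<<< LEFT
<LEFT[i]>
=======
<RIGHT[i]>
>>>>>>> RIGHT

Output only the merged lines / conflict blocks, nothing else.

Answer: charlie
bravo
bravo

Derivation:
Final LEFT:  [charlie, bravo, echo]
Final RIGHT: [charlie, delta, bravo]
i=0: L=charlie R=charlie -> agree -> charlie
i=1: L=bravo, R=delta=BASE -> take LEFT -> bravo
i=2: L=echo=BASE, R=bravo -> take RIGHT -> bravo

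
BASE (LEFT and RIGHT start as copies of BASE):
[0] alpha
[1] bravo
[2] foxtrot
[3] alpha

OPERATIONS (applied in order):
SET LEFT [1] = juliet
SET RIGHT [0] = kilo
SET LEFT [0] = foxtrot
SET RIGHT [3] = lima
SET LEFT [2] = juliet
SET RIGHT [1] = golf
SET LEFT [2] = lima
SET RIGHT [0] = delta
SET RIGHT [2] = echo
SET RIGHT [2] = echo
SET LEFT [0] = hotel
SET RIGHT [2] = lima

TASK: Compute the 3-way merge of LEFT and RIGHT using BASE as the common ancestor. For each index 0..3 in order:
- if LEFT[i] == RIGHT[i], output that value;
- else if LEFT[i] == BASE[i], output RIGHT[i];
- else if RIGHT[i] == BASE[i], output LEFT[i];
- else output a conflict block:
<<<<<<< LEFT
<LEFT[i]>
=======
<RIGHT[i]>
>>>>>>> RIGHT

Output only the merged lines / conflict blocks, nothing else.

Final LEFT:  [hotel, juliet, lima, alpha]
Final RIGHT: [delta, golf, lima, lima]
i=0: BASE=alpha L=hotel R=delta all differ -> CONFLICT
i=1: BASE=bravo L=juliet R=golf all differ -> CONFLICT
i=2: L=lima R=lima -> agree -> lima
i=3: L=alpha=BASE, R=lima -> take RIGHT -> lima

Answer: <<<<<<< LEFT
hotel
=======
delta
>>>>>>> RIGHT
<<<<<<< LEFT
juliet
=======
golf
>>>>>>> RIGHT
lima
lima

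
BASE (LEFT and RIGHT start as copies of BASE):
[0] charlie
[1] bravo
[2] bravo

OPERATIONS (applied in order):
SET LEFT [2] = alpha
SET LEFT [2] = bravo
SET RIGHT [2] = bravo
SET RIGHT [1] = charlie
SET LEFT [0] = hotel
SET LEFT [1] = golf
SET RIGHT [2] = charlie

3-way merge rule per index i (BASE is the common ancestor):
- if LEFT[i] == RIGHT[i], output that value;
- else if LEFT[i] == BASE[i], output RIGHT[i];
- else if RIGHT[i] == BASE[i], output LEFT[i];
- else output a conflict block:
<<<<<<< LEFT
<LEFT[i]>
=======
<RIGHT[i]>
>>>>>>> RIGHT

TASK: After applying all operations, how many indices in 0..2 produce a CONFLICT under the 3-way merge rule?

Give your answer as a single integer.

Final LEFT:  [hotel, golf, bravo]
Final RIGHT: [charlie, charlie, charlie]
i=0: L=hotel, R=charlie=BASE -> take LEFT -> hotel
i=1: BASE=bravo L=golf R=charlie all differ -> CONFLICT
i=2: L=bravo=BASE, R=charlie -> take RIGHT -> charlie
Conflict count: 1

Answer: 1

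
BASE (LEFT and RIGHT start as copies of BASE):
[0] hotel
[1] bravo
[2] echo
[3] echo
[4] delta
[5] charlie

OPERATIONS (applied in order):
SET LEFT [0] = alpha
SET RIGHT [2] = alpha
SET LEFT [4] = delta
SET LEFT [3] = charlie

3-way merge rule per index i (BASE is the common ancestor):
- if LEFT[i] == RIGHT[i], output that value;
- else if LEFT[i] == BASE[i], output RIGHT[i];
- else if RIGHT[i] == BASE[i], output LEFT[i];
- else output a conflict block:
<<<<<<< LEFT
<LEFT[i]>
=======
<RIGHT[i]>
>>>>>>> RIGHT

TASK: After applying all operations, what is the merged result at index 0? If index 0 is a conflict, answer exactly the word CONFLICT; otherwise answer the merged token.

Answer: alpha

Derivation:
Final LEFT:  [alpha, bravo, echo, charlie, delta, charlie]
Final RIGHT: [hotel, bravo, alpha, echo, delta, charlie]
i=0: L=alpha, R=hotel=BASE -> take LEFT -> alpha
i=1: L=bravo R=bravo -> agree -> bravo
i=2: L=echo=BASE, R=alpha -> take RIGHT -> alpha
i=3: L=charlie, R=echo=BASE -> take LEFT -> charlie
i=4: L=delta R=delta -> agree -> delta
i=5: L=charlie R=charlie -> agree -> charlie
Index 0 -> alpha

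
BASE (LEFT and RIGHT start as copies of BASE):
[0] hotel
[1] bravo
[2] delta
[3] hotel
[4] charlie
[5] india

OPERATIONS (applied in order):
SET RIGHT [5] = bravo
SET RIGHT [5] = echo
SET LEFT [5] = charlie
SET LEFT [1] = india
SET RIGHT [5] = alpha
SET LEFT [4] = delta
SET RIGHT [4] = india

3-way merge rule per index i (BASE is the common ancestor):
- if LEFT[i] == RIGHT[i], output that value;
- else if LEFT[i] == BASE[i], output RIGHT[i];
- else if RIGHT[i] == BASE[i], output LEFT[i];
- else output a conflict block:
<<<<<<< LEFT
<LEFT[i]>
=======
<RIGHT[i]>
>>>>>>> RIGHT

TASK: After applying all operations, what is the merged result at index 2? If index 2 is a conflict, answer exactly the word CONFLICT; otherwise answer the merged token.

Final LEFT:  [hotel, india, delta, hotel, delta, charlie]
Final RIGHT: [hotel, bravo, delta, hotel, india, alpha]
i=0: L=hotel R=hotel -> agree -> hotel
i=1: L=india, R=bravo=BASE -> take LEFT -> india
i=2: L=delta R=delta -> agree -> delta
i=3: L=hotel R=hotel -> agree -> hotel
i=4: BASE=charlie L=delta R=india all differ -> CONFLICT
i=5: BASE=india L=charlie R=alpha all differ -> CONFLICT
Index 2 -> delta

Answer: delta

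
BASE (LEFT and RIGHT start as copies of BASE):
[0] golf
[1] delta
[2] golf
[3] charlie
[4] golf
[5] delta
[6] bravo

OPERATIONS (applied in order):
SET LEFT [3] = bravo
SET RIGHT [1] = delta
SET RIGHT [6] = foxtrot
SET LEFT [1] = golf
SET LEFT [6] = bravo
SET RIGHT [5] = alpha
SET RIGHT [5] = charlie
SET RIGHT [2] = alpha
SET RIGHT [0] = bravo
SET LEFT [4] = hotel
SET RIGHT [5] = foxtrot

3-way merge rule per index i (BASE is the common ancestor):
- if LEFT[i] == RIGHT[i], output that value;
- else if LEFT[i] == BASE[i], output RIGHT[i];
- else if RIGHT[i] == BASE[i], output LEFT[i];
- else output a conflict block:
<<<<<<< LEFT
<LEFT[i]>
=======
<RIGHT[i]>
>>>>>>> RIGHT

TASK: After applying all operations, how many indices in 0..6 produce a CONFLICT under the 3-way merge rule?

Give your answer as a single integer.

Answer: 0

Derivation:
Final LEFT:  [golf, golf, golf, bravo, hotel, delta, bravo]
Final RIGHT: [bravo, delta, alpha, charlie, golf, foxtrot, foxtrot]
i=0: L=golf=BASE, R=bravo -> take RIGHT -> bravo
i=1: L=golf, R=delta=BASE -> take LEFT -> golf
i=2: L=golf=BASE, R=alpha -> take RIGHT -> alpha
i=3: L=bravo, R=charlie=BASE -> take LEFT -> bravo
i=4: L=hotel, R=golf=BASE -> take LEFT -> hotel
i=5: L=delta=BASE, R=foxtrot -> take RIGHT -> foxtrot
i=6: L=bravo=BASE, R=foxtrot -> take RIGHT -> foxtrot
Conflict count: 0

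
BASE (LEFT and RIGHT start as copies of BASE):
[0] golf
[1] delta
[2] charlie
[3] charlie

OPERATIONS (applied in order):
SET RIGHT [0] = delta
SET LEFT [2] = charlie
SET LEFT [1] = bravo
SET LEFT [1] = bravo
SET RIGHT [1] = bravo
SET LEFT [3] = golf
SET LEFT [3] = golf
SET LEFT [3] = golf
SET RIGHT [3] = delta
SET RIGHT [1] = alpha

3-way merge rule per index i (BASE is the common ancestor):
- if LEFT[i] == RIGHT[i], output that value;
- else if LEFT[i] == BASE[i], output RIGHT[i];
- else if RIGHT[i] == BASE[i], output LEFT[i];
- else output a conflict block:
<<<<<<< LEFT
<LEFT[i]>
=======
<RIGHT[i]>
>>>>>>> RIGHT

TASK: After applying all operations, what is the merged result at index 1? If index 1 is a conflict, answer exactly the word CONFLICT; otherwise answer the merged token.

Final LEFT:  [golf, bravo, charlie, golf]
Final RIGHT: [delta, alpha, charlie, delta]
i=0: L=golf=BASE, R=delta -> take RIGHT -> delta
i=1: BASE=delta L=bravo R=alpha all differ -> CONFLICT
i=2: L=charlie R=charlie -> agree -> charlie
i=3: BASE=charlie L=golf R=delta all differ -> CONFLICT
Index 1 -> CONFLICT

Answer: CONFLICT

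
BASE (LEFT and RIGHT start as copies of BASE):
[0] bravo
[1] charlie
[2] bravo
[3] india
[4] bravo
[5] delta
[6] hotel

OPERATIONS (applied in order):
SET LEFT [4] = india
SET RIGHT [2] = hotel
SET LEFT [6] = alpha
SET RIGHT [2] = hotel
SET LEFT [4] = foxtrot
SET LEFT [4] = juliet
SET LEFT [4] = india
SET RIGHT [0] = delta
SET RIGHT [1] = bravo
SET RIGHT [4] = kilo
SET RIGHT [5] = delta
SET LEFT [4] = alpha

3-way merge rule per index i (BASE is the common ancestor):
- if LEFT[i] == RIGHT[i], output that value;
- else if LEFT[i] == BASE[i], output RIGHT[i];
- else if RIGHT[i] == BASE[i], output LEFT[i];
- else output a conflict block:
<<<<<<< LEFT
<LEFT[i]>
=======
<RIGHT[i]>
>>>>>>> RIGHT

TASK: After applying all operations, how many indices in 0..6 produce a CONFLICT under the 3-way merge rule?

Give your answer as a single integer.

Final LEFT:  [bravo, charlie, bravo, india, alpha, delta, alpha]
Final RIGHT: [delta, bravo, hotel, india, kilo, delta, hotel]
i=0: L=bravo=BASE, R=delta -> take RIGHT -> delta
i=1: L=charlie=BASE, R=bravo -> take RIGHT -> bravo
i=2: L=bravo=BASE, R=hotel -> take RIGHT -> hotel
i=3: L=india R=india -> agree -> india
i=4: BASE=bravo L=alpha R=kilo all differ -> CONFLICT
i=5: L=delta R=delta -> agree -> delta
i=6: L=alpha, R=hotel=BASE -> take LEFT -> alpha
Conflict count: 1

Answer: 1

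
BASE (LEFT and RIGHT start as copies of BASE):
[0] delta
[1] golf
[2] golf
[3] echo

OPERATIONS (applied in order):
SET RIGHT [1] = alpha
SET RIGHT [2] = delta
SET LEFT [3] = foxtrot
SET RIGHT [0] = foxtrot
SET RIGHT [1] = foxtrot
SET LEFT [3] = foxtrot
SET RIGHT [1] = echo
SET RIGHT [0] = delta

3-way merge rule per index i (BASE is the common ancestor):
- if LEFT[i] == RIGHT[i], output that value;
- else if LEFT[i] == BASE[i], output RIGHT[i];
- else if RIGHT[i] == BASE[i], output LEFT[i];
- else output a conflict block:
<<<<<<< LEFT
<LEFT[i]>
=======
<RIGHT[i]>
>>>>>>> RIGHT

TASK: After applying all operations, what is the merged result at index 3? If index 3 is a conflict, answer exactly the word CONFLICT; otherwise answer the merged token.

Final LEFT:  [delta, golf, golf, foxtrot]
Final RIGHT: [delta, echo, delta, echo]
i=0: L=delta R=delta -> agree -> delta
i=1: L=golf=BASE, R=echo -> take RIGHT -> echo
i=2: L=golf=BASE, R=delta -> take RIGHT -> delta
i=3: L=foxtrot, R=echo=BASE -> take LEFT -> foxtrot
Index 3 -> foxtrot

Answer: foxtrot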